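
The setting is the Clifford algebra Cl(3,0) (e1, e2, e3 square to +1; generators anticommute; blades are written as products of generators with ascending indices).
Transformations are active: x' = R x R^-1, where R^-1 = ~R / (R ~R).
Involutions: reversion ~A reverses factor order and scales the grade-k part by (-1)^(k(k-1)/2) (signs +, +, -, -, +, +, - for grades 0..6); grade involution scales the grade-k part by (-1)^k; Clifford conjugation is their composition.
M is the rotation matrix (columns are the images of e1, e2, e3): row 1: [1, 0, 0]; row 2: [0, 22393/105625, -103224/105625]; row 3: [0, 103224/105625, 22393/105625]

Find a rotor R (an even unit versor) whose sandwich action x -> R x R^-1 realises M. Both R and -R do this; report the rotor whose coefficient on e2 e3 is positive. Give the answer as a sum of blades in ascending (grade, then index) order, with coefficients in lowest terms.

Method: write R = a + b12*e1 e2 + b13*e1 e3 + b23*e2 e3 with a^2 + b12^2 + b13^2 + b23^2 = 1 (so R^-1 = ~R). Expanding the columns R e_j ~R gives tr M = 4a^2 - 1 and, from the antisymmetric part, M21 - M12 = -4a*b12, M13 - M31 = 4a*b13, M32 - M23 = -4a*b23.
Here tr M = 150411/105625, so a^2 = (1 + tr M)/4 = 64009/105625 and a = ±253/325. Taking a = 253/325: M21 - M12 = 0, M13 - M31 = 0, M32 - M23 = 206448/105625, giving b12 = 0, b13 = 0, b23 = -204/325, i.e. R = 253/325 - 204/325*e2 e3.
Its e2 e3 coefficient is negative, so report the other preimage -R.
Answer: -253/325 + 204/325*e2 e3. Note: both R and -R realise this M (trace 150411/105625); the covering map identifies them, and the e2 e3-coefficient sign is the tie-breaker.


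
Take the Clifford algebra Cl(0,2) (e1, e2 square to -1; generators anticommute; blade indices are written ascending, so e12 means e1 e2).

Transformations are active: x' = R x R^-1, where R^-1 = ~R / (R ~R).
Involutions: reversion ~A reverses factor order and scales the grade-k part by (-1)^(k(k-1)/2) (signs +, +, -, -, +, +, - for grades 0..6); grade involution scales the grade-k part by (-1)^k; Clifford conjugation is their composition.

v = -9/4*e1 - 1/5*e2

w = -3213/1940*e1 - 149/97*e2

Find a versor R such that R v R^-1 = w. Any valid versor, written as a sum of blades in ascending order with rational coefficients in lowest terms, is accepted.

The midline construction: v and w both square to -2041/400, so reflecting in their sum -3789/970*e1 - 842/485*e2 exchanges them.
Answer: -3789/970*e1 - 842/485*e2


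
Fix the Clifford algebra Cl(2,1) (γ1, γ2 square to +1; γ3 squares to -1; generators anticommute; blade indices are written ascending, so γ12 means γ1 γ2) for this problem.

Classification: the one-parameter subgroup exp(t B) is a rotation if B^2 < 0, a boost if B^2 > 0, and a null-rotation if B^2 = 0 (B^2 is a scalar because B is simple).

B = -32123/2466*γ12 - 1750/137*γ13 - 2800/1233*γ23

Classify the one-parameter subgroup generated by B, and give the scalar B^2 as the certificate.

B^2 term by term: the squares give (-32123/2466)^2*(γ12)^2 + (-1750/137)^2*(γ13)^2 + (-2800/1233)^2*(γ23)^2 = 1031887129/6081156*(-1) + 3062500/18769*(+1) + 7840000/1520289*(+1) = -49/36 (each basis 2-blade squares to minus the product of its generators' squares); cross terms between blades sharing an index anticommute and cancel. So B^2 = -49/36.
Answer: rotation, certificate B^2 = -49/36. Because -49/36 is invariant under every versor sandwich, the classification follows from its sign alone.


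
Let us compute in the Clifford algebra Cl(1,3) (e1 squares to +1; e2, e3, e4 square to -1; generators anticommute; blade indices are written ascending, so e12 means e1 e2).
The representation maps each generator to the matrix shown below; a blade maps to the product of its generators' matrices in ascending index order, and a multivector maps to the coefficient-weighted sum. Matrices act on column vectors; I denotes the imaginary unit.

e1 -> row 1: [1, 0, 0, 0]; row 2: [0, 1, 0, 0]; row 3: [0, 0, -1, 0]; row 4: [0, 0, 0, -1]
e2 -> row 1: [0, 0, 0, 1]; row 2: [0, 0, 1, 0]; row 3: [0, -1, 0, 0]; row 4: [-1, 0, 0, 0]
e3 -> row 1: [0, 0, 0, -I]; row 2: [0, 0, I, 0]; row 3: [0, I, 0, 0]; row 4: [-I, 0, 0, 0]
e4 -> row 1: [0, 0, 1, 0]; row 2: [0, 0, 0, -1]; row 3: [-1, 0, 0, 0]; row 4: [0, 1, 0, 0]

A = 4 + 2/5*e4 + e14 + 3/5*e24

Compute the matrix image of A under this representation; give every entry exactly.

Bivector images (products of the table entries): rho(e14) = rho(e1)rho(e4) = row 1: [0, 0, 1, 0]; row 2: [0, 0, 0, -1]; row 3: [1, 0, 0, 0]; row 4: [0, -1, 0, 0]; rho(e24) = rho(e2)rho(e4) = row 1: [0, 1, 0, 0]; row 2: [-1, 0, 0, 0]; row 3: [0, 0, 0, 1]; row 4: [0, 0, -1, 0].
M = (4)*1 + (2/5)*rho(e4) + (1)*rho(e14) + (3/5)*rho(e24), summed entrywise (1 is the identity matrix):
Answer: row 1: [4, 3/5, 7/5, 0]; row 2: [-3/5, 4, 0, -7/5]; row 3: [3/5, 0, 4, 3/5]; row 4: [0, -3/5, -3/5, 4]


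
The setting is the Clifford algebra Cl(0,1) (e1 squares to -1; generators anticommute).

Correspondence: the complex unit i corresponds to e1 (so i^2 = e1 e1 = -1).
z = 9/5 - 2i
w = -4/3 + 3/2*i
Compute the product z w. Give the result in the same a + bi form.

In blades: z = 9/5 - 2*e1, w = -4/3 + 3/2*e1.
Distribute z over w term by term (generator squares from the signature, products reordered to ascending indices): (9/5)*w = -12/5 + 27/10*e1; (-2*e1)*w = 3 + 8/3*e1.
Sum: 3/5 + 161/30*e1; translating back through the correspondence:
Answer: 3/5 + 161/30*i


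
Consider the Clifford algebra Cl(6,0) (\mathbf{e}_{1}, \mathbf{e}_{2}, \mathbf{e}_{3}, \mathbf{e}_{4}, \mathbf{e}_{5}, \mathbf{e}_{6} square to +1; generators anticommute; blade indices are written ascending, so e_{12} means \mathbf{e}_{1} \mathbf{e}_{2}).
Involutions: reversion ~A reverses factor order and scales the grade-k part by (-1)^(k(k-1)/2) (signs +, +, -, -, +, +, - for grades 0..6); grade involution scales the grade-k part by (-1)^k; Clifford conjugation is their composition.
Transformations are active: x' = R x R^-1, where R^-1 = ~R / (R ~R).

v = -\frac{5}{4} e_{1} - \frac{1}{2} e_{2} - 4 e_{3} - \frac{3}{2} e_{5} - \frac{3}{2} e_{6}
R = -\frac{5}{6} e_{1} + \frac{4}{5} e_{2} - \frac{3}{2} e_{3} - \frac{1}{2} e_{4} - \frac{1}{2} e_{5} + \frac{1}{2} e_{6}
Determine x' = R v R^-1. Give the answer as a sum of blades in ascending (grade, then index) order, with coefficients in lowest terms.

~R = -\frac{5}{6} e_{1} + \frac{4}{5} e_{2} - \frac{3}{2} e_{3} - \frac{1}{2} e_{4} - \frac{1}{2} e_{5} + \frac{1}{2} e_{6}, and R ~R = \frac{3901}{900}, so R^-1 = ~R / (\frac{3901}{900}).
R v = \frac{797}{120} + \frac{17}{12} e_{12} + \frac{35}{24} e_{13} - \frac{5}{8} e_{14} + \frac{5}{8} e_{15} + \frac{15}{8} e_{16} - \frac{79}{20} e_{23} - \frac{1}{4} e_{24} - \frac{29}{20} e_{25} - \frac{19}{20} e_{26} - 2 e_{34} + \frac{1}{4} e_{35} + \frac{17}{4} e_{36} + \frac{3}{4} e_{45} + \frac{3}{4} e_{46} + \frac{3}{2} e_{56}
Answer: -\frac{20345}{15604} e_{1} + \frac{23029}{7802} e_{2} - \frac{4657}{7802} e_{3} - \frac{11955}{7802} e_{4} - \frac{126}{3901} e_{5} + \frac{11829}{3901} e_{6}


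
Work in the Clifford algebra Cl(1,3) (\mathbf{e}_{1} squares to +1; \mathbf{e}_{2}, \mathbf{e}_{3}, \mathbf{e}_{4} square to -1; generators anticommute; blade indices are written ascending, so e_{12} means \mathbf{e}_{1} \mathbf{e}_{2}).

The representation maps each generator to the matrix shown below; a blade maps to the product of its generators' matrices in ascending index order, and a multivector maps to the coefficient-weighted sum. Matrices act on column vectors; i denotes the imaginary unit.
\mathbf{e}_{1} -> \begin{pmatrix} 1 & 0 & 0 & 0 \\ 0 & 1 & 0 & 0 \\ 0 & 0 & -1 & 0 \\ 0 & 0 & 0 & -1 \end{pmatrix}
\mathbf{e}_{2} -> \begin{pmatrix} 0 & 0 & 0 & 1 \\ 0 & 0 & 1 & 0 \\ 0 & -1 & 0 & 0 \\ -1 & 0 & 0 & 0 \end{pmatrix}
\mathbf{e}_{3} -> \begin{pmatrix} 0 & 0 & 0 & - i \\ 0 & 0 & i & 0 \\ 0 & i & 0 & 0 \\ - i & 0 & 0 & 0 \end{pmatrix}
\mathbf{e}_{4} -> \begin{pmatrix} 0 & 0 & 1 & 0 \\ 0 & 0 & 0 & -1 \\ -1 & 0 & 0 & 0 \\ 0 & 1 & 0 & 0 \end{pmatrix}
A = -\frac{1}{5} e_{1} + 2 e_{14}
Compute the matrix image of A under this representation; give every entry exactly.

Bivector images (products of the table entries): rho(e_{14}) = rho(\mathbf{e}_{1})rho(\mathbf{e}_{4}) = \begin{pmatrix} 0 & 0 & 1 & 0 \\ 0 & 0 & 0 & -1 \\ 1 & 0 & 0 & 0 \\ 0 & -1 & 0 & 0 \end{pmatrix}.
M = (-\frac{1}{5})*rho(e_{1}) + (2)*rho(e_{14}), summed entrywise:
Answer: \begin{pmatrix} - \frac{1}{5} & 0 & 2 & 0 \\ 0 & - \frac{1}{5} & 0 & -2 \\ 2 & 0 & \frac{1}{5} & 0 \\ 0 & -2 & 0 & \frac{1}{5} \end{pmatrix}


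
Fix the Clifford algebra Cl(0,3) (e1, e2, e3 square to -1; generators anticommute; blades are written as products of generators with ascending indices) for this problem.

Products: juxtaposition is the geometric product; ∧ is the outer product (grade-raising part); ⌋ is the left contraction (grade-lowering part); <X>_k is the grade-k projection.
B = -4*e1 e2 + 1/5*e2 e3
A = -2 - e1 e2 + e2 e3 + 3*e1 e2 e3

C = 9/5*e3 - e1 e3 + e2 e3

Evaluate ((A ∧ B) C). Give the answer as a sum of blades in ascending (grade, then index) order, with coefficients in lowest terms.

step 1: 8*e1 e2 - 2/5*e2 e3
step 2: 2/5 + 18/25*e2 - 2/5*e1 e2 - 8*e1 e3 - 8*e2 e3 + 72/5*e1 e2 e3
Answer: 2/5 + 18/25*e2 - 2/5*e1 e2 - 8*e1 e3 - 8*e2 e3 + 72/5*e1 e2 e3


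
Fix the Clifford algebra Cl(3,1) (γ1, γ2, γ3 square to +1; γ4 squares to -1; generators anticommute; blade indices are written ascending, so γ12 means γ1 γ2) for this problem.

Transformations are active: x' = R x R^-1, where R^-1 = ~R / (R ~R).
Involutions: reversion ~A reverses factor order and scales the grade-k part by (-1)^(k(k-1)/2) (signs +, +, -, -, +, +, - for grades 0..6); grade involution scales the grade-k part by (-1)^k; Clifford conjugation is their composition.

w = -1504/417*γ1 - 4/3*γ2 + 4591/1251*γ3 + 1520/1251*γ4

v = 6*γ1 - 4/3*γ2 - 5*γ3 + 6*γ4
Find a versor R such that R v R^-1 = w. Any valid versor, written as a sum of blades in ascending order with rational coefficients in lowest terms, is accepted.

Sketch: the shared square 241/9 makes R = v + w = 998/417*γ1 - 8/3*γ2 - 1664/1251*γ3 + 9026/1251*γ4 the natural versor; its sandwich fixes that direction, negates (v - w)/2, and sends v to w.
Answer: 998/417*γ1 - 8/3*γ2 - 1664/1251*γ3 + 9026/1251*γ4


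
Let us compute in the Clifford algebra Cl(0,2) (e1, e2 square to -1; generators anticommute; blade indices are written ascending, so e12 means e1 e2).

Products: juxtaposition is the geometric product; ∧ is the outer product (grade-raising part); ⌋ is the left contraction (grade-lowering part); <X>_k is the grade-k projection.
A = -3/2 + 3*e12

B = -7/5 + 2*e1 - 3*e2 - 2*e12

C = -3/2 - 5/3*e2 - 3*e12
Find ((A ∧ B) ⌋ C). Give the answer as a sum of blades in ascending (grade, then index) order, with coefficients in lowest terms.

step 1: 21/10 - 3*e1 + 9/2*e2 - 6/5*e12
step 2: 3/4 - 27/2*e1 - 25/2*e2 - 63/10*e12
Answer: 3/4 - 27/2*e1 - 25/2*e2 - 63/10*e12


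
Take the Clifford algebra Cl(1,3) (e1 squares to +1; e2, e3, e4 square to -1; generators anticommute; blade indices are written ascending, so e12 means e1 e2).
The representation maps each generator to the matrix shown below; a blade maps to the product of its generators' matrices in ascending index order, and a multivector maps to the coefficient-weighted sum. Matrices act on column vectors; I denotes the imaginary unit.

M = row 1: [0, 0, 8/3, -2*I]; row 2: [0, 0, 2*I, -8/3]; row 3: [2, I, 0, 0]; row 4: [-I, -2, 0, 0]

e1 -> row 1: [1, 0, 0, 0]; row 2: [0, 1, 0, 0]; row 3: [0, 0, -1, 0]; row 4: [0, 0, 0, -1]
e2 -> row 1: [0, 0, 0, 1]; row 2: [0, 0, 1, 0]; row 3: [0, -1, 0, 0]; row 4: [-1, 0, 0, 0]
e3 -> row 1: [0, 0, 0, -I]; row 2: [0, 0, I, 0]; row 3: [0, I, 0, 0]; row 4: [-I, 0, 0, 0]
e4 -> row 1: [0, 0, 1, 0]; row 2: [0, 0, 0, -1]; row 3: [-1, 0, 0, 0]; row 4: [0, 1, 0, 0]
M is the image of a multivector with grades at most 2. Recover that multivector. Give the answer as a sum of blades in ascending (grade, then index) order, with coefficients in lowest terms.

Method: the blade images are trace-orthogonal — tr(rho(e_A) rho(e_B)^-1) = 4 if A = B and 0 otherwise — and rho(e_A)^-1 = (e_A)^2 * rho(e_A) with (e_A)^2 = +1 or -1, so the coefficient of e_A in the preimage is (e_A)^2 * tr(M rho(e_A))/4.
Nonzero projections over blades of grade <= 2: e3: (e3)^2 = -1, tr(M rho(e3)) = -6, coefficient 3/2; e4: (e4)^2 = -1, tr(M rho(e4)) = -4/3, coefficient 1/3; e13: (e13)^2 = +1, tr(M rho(e13)) = 2, coefficient 1/2; e14: (e14)^2 = +1, tr(M rho(e14)) = 28/3, coefficient 7/3. Every other blade of grade <= 2 projects to 0.
Answer: 3/2*e3 + 1/3*e4 + 1/2*e13 + 7/3*e14


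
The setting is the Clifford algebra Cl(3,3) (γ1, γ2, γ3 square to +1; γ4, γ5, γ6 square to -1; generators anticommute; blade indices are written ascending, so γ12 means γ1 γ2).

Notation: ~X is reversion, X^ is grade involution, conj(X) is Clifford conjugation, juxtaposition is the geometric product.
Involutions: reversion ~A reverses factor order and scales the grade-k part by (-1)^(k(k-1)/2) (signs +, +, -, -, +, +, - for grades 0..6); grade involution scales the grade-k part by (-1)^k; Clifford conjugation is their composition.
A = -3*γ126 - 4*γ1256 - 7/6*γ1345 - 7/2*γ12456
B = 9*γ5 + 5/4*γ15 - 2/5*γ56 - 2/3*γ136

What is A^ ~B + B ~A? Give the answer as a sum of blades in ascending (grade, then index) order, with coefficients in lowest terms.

first term: 8/5*γ12 + 2*γ23 - 5*γ26 + 35/24*γ34 - 7/5*γ124 + 6/5*γ125 - 36*γ126 + 21/2*γ134 - 8/3*γ235 - 35/8*γ246 + 15/4*γ256 + 7/9*γ456 + 63/2*γ1246 - 27*γ1256 + 7/15*γ1346 + 7/3*γ2345
second term: -8/5*γ12 + 2*γ23 + 5*γ26 - 35/24*γ34 - 7/5*γ124 + 6/5*γ125 + 36*γ126 - 21/2*γ134 + 8/3*γ235 - 35/8*γ246 + 15/4*γ256 - 7/9*γ456 - 63/2*γ1246 + 27*γ1256 + 7/15*γ1346 - 7/3*γ2345
Answer: 4*γ23 - 14/5*γ124 + 12/5*γ125 - 35/4*γ246 + 15/2*γ256 + 14/15*γ1346


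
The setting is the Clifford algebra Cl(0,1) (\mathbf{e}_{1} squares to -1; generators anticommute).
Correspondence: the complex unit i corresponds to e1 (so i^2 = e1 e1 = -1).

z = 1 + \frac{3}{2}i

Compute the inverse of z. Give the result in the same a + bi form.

In blades: z = 1 + \frac{3}{2} e_{1}.
With qbar = 1 - \frac{3}{2} e_{1} (scalar fixed, mapped units negated), z qbar = \frac{13}{4} (the sum of squared coefficients), so z^-1 = qbar / (\frac{13}{4}) = \frac{4}{13} - \frac{6}{13} e_{1}; translating back:
Answer: \frac{4}{13} - \frac{6}{13}i


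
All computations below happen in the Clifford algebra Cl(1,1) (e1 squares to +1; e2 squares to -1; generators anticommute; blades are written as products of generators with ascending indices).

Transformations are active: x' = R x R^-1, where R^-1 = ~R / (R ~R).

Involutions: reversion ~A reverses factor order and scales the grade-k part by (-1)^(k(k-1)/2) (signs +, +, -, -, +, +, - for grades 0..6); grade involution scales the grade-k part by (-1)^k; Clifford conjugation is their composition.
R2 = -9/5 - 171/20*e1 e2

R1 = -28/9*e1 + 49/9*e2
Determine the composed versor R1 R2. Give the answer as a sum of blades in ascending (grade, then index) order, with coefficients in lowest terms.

Distribute over the terms of R1 (each basis-blade product reordered to ascending indices, repeated generators contracted through their squares):
(-28/9*e1) R2 = 28/5*e1 + 133/5*e2
(49/9*e2) R2 = -931/20*e1 - 49/5*e2
Summing the partial products and collecting blades:
Answer: -819/20*e1 + 84/5*e2


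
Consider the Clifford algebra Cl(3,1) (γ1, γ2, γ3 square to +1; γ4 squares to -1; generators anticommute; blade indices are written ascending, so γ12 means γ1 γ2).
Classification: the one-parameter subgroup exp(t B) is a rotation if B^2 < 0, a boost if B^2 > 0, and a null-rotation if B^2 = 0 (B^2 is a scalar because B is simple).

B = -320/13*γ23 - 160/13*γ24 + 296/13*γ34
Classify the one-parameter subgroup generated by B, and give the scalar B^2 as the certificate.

B^2 term by term: the squares give (-320/13)^2*(γ23)^2 + (-160/13)^2*(γ24)^2 + (296/13)^2*(γ34)^2 = 102400/169*(-1) + 25600/169*(+1) + 87616/169*(+1) = 64 (each basis 2-blade squares to minus the product of its generators' squares); cross terms between blades sharing an index anticommute and cancel. So B^2 = 64.
Answer: boost, certificate B^2 = 64. Certificate logic: 64 is a conjugation-invariant scalar, so its sign fixes rotation versus boost versus null-rotation outright.


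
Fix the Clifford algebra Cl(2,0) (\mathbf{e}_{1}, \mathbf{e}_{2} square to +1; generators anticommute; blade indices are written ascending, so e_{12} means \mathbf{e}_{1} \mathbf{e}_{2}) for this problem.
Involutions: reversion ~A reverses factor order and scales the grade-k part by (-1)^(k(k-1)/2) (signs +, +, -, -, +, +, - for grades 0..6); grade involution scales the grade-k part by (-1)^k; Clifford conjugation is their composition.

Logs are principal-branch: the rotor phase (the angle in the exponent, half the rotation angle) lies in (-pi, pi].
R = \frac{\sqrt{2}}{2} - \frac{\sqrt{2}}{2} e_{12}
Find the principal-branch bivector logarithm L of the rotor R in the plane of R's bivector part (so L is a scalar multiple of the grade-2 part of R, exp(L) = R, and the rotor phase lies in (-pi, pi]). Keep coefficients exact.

The scalar part of R is \frac{\sqrt{2}}{2}, which pins the rotor phase on the principal branch; dividing the bivector part by the sine of that phase recovers the unit plane, and L is the phase times that plane.
Concretely: cos(phase) = \frac{\sqrt{2}}{2} gives phase = ±\frac{\pi}{4}, and since phase/sin(phase) is even the sign is immaterial: L = (phase/sin(phase)) * <R>_2 = (\frac{\sqrt{2} \pi}{4}) * <R>_2.
Answer: - \frac{\pi}{4} e_{12}


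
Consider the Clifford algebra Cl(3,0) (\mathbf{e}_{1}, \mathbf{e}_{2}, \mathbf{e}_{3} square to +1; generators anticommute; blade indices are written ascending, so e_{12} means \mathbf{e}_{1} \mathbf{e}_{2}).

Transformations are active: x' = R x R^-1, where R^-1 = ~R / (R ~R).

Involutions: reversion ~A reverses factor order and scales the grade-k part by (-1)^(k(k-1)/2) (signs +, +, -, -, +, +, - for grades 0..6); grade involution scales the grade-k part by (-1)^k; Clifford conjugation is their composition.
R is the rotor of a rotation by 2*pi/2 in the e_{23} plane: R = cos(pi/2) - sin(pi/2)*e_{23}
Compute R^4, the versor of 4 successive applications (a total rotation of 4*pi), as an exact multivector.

Rotor phase runs at HALF the rotation angle; powers of one rotor simply add phase, so after 4 steps in e_{23} the phase is 4*pi/2 = 2 \pi and R^4 = cos(2 \pi) - sin(2 \pi)*e_{23}.
cos(2 \pi) = 1 and sin(2 \pi) = 0, so R^4 = 1. The total rotation 4*pi is 2 full turns, so every vector returns to itself, yet the rotor is +1, back on the identity sheet (an even number of 2*pi turns).
Answer: 1


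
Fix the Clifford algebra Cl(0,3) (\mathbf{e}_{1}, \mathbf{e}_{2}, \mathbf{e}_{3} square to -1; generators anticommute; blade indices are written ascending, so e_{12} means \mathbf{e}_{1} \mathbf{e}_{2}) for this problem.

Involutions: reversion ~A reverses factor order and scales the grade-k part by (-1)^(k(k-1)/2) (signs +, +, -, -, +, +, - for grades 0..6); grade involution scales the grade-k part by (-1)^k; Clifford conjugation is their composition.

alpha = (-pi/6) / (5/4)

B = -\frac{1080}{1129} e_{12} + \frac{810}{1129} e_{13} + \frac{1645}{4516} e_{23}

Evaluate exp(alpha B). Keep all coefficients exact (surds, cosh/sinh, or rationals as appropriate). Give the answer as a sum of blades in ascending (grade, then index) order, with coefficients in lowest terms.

B^2 term by term: the squares give (-\frac{1080}{1129})^2*(e_{12})^2 + (\frac{810}{1129})^2*(e_{13})^2 + (\frac{1645}{4516})^2*(e_{23})^2 = \frac{1166400}{1274641}*(-1) + \frac{656100}{1274641}*(-1) + \frac{2706025}{20394256}*(-1) = -\frac{25}{16} (each basis 2-blade squares to minus the product of its generators' squares); cross terms between blades sharing an index anticommute and cancel. So B^2 = -\frac{25}{16}.
B^2 = -\frac{25}{16} — the negative square puts this in the circular regime; l = \frac{5}{4}, alpha*l = - \frac{\pi}{6}, so exp(alpha B) = cos(- \frac{\pi}{6}) + (sin(- \frac{\pi}{6})/(\frac{5}{4}))*B = \frac{\sqrt{3}}{2} + (- \frac{2}{5})*B.
Answer: \frac{\sqrt{3}}{2} + \frac{432}{1129} e_{12} - \frac{324}{1129} e_{13} - \frac{329}{2258} e_{23}


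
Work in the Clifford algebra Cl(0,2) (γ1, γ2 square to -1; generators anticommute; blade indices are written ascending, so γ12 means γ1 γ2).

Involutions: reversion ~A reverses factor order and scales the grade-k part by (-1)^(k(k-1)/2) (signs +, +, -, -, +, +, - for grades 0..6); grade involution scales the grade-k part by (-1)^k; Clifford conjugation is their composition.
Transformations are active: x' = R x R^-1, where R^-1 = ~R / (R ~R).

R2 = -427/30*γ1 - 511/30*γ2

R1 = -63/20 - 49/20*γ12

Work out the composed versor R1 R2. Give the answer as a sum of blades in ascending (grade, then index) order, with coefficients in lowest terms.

Distribute over the terms of R1 (each basis-blade product reordered to ascending indices, repeated generators contracted through their squares):
(-63/20) R2 = 8967/200*γ1 + 10731/200*γ2
(-49/20*γ12) R2 = -25039/600*γ1 + 20923/600*γ2
Summing the partial products and collecting blades:
Answer: 931/300*γ1 + 13279/150*γ2


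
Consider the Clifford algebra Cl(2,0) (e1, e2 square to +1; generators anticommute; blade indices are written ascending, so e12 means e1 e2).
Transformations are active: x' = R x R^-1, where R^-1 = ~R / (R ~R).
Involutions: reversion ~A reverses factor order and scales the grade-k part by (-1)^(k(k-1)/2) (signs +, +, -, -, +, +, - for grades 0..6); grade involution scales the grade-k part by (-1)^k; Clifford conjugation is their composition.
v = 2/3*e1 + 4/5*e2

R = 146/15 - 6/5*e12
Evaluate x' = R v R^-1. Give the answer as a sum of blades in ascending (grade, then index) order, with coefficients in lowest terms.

~R = 146/15 + 6/5*e12, and R ~R = 4328/45, so R^-1 = ~R / (4328/45).
R v = 1244/225*e1 + 644/75*e2
Answer: 18356/40575*e1 + 12686/13525*e2


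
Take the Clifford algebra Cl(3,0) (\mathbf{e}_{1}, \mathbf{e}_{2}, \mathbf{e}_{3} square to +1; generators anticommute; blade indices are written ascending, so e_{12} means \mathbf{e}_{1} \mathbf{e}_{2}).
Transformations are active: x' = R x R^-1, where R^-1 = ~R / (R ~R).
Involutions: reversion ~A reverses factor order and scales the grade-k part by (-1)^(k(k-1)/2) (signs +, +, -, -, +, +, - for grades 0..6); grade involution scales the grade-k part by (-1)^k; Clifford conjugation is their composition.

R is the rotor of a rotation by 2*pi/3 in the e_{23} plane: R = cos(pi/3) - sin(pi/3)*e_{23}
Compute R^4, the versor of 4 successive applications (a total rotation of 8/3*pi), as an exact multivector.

Rotor phase runs at HALF the rotation angle; powers of one rotor simply add phase, so after 4 steps in e_{23} the phase is 4*pi/3 = \frac{4 \pi}{3} and R^4 = cos(\frac{4 \pi}{3}) - sin(\frac{4 \pi}{3})*e_{23}.
cos(\frac{4 \pi}{3}) = - \frac{1}{2} and sin(\frac{4 \pi}{3}) = - \frac{\sqrt{3}}{2}, so R^4 = -\frac{1}{2} + \frac{\sqrt{3}}{2} e_{23}. The net rotation is 2/3*pi (after discarding 1 full turn, each of which contributes a factor -1 to the rotor); the rotor keeps the half-angle phase exactly.
Answer: -\frac{1}{2} + \frac{\sqrt{3}}{2} e_{23}


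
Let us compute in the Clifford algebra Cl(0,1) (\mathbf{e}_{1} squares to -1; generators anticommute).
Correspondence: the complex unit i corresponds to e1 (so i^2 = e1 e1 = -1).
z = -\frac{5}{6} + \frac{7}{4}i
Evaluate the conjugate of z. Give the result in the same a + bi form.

In blades: z = -\frac{5}{6} + \frac{7}{4} e_{1}.
Conjugation here is Clifford conjugation: the scalar is fixed and the grade-1 and grade-2 blades all flip sign, giving -\frac{5}{6} - \frac{7}{4} e_{1}; translating back:
Answer: -\frac{5}{6} - \frac{7}{4}i


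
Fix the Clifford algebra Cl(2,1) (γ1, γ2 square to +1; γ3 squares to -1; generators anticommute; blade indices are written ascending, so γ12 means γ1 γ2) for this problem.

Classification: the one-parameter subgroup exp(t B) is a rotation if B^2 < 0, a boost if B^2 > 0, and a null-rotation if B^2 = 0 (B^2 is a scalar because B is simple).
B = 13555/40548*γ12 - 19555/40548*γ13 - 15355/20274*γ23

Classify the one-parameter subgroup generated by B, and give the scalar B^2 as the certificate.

B^2 term by term: the squares give (13555/40548)^2*(γ12)^2 + (-19555/40548)^2*(γ13)^2 + (-15355/20274)^2*(γ23)^2 = 183738025/1644140304*(-1) + 382398025/1644140304*(+1) + 235776025/411035076*(+1) = 25/36 (each basis 2-blade squares to minus the product of its generators' squares); cross terms between blades sharing an index anticommute and cancel. So B^2 = 25/36.
Answer: boost, certificate B^2 = 25/36. Key observation: B^2 = 25/36 is a conjugation invariant, so its sign decides the class regardless of the surface form of B.


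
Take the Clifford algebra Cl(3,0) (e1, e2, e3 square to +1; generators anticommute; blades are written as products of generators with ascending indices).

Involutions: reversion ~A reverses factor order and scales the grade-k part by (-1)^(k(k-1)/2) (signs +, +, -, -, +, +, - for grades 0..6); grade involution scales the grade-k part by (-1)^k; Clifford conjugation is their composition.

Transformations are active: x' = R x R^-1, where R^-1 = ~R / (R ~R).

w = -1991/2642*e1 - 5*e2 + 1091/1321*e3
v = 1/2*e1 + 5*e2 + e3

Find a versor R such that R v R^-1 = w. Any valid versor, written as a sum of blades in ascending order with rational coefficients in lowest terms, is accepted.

Here q(v) = q(w) = 105/4; the classical choice R = v + w = -335/1321*e1 + 2412/1321*e3 then realises v -> w under the sandwich.
Answer: -335/1321*e1 + 2412/1321*e3


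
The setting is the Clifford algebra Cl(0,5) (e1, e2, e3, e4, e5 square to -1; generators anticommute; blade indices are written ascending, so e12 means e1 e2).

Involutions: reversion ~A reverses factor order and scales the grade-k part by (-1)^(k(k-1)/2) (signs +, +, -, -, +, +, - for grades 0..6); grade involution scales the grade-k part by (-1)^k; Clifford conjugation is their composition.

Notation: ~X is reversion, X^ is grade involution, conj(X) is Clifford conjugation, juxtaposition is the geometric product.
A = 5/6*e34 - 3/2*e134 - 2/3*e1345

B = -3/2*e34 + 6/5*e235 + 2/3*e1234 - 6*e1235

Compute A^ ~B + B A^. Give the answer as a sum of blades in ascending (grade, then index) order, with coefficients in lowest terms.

first term: -5/4 - 9/4*e1 + e2 - 5/9*e12 + e15 - 4*e24 - 4/9*e25 - 4/5*e124 + 8*e245 - 34/5*e1245
second term: 5/4 + 9/4*e1 - e2 - 5/9*e12 - e15 + 4*e24 + 4/9*e25 + 4/5*e124 + 8*e245 + 34/5*e1245
Answer: -10/9*e12 + 16*e245


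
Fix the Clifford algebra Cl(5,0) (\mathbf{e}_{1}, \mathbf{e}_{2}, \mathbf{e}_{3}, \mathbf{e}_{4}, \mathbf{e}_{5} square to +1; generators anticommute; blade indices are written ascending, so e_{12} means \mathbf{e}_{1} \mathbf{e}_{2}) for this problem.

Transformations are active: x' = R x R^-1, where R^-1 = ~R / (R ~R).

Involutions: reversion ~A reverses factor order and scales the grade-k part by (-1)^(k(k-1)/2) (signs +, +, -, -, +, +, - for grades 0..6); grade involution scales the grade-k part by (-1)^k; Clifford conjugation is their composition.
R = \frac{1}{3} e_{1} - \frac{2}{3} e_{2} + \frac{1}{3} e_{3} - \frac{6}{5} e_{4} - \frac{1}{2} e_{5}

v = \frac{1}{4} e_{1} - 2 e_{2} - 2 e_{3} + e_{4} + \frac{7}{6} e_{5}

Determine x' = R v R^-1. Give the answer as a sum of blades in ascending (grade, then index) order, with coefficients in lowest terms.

~R = \frac{1}{3} e_{1} - \frac{2}{3} e_{2} + \frac{1}{3} e_{3} - \frac{6}{5} e_{4} - \frac{1}{2} e_{5}, and R ~R = \frac{707}{300}, so R^-1 = ~R / (\frac{707}{300}).
R v = -\frac{31}{30} - \frac{1}{2} e_{12} - \frac{3}{4} e_{13} + \frac{19}{30} e_{14} + \frac{37}{72} e_{15} + 2 e_{23} - \frac{46}{15} e_{24} - \frac{16}{9} e_{25} - \frac{31}{15} e_{34} - \frac{11}{18} e_{35} - \frac{9}{10} e_{45}
Answer: -\frac{4601}{8484} e_{1} + \frac{5482}{2121} e_{2} + \frac{3622}{2121} e_{3} + \frac{37}{707} e_{4} - \frac{3089}{4242} e_{5}


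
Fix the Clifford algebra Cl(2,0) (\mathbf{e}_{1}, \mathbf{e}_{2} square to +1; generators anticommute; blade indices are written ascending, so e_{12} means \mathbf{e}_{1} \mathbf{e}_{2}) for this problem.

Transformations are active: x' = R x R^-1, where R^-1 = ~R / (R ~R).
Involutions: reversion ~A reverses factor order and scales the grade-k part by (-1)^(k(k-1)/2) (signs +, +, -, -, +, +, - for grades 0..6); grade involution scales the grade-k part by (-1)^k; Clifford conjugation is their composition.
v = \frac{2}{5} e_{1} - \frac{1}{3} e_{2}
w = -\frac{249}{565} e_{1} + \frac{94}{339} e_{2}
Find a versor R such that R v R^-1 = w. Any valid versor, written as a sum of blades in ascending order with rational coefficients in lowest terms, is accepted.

Key observation: q(v) = q(w) = \frac{61}{225} (sandwiches preserve the norm), so R = v + w = -\frac{23}{565} e_{1} - \frac{19}{339} e_{2} works whenever it is invertible — the component of v along it is kept and (v - w)/2 reverses, sending v to w.
Answer: -\frac{23}{565} e_{1} - \frac{19}{339} e_{2}


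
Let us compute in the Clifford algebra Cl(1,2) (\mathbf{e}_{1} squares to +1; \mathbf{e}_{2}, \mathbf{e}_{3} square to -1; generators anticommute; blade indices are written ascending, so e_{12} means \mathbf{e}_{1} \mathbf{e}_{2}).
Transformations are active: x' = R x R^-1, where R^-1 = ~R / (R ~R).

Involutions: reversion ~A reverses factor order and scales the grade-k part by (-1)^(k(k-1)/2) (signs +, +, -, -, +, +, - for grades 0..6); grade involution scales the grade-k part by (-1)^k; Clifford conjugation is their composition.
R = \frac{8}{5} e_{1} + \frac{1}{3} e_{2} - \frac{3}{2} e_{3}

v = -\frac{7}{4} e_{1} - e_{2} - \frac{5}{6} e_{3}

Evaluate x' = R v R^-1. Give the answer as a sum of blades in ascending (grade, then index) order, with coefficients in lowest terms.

~R = \frac{8}{5} e_{1} + \frac{1}{3} e_{2} - \frac{3}{2} e_{3}, and R ~R = \frac{179}{900}, so R^-1 = ~R / (\frac{179}{900}).
R v = -\frac{223}{60} - \frac{61}{60} e_{12} - \frac{95}{24} e_{13} - \frac{16}{9} e_{23}
Answer: -\frac{41563}{716} e_{1} - \frac{2051}{179} e_{2} + \frac{61105}{1074} e_{3}


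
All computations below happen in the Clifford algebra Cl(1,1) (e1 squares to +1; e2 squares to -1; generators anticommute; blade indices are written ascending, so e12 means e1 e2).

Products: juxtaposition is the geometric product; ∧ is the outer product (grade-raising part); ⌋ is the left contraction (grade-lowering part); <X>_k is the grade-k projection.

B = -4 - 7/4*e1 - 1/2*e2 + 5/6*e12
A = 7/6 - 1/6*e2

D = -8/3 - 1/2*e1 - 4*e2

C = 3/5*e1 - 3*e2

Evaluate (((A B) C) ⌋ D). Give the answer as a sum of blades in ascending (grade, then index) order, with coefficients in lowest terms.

step 1: -19/4 - 157/72*e1 + 1/12*e2 + 49/72*e12
step 2: -127/120 - 97/120*e1 + 1661/120*e2 + 779/120*e12
step 3: 42187/720 + 127/240*e1 + 127/30*e2
Answer: 42187/720 + 127/240*e1 + 127/30*e2


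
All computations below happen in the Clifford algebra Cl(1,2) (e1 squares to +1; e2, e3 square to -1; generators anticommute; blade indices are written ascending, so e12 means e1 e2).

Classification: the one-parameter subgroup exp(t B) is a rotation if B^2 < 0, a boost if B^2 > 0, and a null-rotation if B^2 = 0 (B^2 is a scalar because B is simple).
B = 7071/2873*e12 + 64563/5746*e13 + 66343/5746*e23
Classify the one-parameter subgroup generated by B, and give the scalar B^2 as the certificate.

B^2 term by term: the squares give (7071/2873)^2*(e12)^2 + (64563/5746)^2*(e13)^2 + (66343/5746)^2*(e23)^2 = 49999041/8254129*(+1) + 4168380969/33016516*(+1) + 4401393649/33016516*(-1) = -1 (each basis 2-blade squares to minus the product of its generators' squares); cross terms between blades sharing an index anticommute and cancel. So B^2 = -1.
Answer: rotation, certificate B^2 = -1. One invariant decides it: the square -1 survives every conjugation, and its sign is exactly the classification.


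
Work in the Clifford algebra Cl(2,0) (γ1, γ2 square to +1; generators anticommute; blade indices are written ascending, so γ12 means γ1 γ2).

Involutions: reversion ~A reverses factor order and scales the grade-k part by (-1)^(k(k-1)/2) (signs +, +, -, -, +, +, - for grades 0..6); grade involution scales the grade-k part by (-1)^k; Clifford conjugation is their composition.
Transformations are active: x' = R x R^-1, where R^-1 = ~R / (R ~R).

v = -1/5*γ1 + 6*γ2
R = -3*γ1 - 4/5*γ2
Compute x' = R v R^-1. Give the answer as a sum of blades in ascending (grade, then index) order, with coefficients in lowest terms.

~R = -3*γ1 - 4/5*γ2, and R ~R = 241/25, so R^-1 = ~R / (241/25).
R v = -21/5 - 454/25*γ12
Answer: 3391/1205*γ1 - 1278/241*γ2


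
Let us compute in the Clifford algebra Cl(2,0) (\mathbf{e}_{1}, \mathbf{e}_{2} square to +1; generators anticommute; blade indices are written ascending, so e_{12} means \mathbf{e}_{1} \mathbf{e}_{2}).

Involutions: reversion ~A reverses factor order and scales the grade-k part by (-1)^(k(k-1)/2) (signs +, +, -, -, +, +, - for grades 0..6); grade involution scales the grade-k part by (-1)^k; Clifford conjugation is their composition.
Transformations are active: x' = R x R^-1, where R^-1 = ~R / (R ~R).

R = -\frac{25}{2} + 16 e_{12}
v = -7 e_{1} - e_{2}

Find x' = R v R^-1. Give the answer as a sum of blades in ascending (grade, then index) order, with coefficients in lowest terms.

~R = -\frac{25}{2} - 16 e_{12}, and R ~R = \frac{1649}{4}, so R^-1 = ~R / (\frac{1649}{4}).
R v = \frac{143}{2} e_{1} + \frac{249}{2} e_{2}
Answer: \frac{4393}{1649} e_{1} - \frac{10801}{1649} e_{2}


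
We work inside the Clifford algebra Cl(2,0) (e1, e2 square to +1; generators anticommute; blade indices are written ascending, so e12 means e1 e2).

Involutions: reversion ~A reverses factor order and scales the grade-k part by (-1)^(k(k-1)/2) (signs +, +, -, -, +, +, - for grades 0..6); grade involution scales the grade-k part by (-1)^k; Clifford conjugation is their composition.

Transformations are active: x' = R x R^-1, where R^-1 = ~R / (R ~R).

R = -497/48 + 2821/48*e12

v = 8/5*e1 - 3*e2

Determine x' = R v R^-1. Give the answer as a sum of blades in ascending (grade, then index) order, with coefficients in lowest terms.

~R = -497/48 - 2821/48*e12, and R ~R = 4102525/1152, so R^-1 = ~R / (4102525/1152).
R v = -46291/240*e1 - 15113/240*e2
Answer: -11781/24625*e1 + 82892/24625*e2


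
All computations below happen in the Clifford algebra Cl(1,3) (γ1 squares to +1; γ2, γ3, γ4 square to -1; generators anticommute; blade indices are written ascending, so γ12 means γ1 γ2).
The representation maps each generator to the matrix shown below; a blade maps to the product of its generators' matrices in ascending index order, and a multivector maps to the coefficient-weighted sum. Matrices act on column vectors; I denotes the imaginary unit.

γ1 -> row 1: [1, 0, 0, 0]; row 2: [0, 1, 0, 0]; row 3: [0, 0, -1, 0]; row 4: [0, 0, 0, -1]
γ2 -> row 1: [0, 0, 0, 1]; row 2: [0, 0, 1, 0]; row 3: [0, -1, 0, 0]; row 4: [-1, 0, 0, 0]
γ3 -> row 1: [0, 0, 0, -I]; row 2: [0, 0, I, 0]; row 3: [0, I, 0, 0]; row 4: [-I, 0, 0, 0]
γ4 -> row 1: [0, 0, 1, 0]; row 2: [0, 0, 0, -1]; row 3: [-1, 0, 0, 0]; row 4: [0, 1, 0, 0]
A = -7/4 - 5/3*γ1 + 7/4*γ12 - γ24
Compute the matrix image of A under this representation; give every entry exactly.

Bivector images (products of the table entries): rho(γ12) = rho(γ1)rho(γ2) = row 1: [0, 0, 0, 1]; row 2: [0, 0, 1, 0]; row 3: [0, 1, 0, 0]; row 4: [1, 0, 0, 0]; rho(γ24) = rho(γ2)rho(γ4) = row 1: [0, 1, 0, 0]; row 2: [-1, 0, 0, 0]; row 3: [0, 0, 0, 1]; row 4: [0, 0, -1, 0].
M = (-7/4)*1 + (-5/3)*rho(γ1) + (7/4)*rho(γ12) + (-1)*rho(γ24), summed entrywise (1 is the identity matrix):
Answer: row 1: [-41/12, -1, 0, 7/4]; row 2: [1, -41/12, 7/4, 0]; row 3: [0, 7/4, -1/12, -1]; row 4: [7/4, 0, 1, -1/12]


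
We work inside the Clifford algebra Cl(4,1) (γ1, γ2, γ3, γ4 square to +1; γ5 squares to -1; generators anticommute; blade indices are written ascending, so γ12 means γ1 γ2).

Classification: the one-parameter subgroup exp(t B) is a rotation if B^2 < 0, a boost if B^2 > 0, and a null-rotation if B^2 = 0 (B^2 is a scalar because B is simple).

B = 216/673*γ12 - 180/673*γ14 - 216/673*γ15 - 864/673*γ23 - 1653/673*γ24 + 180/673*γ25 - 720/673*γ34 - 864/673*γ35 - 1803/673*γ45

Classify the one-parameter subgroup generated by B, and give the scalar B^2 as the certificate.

B^2 term by term: the squares give (216/673)^2*(γ12)^2 + (-180/673)^2*(γ14)^2 + (-216/673)^2*(γ15)^2 + (-864/673)^2*(γ23)^2 + (-1653/673)^2*(γ24)^2 + (180/673)^2*(γ25)^2 + (-720/673)^2*(γ34)^2 + (-864/673)^2*(γ35)^2 + (-1803/673)^2*(γ45)^2 = 46656/452929*(-1) + 32400/452929*(-1) + 46656/452929*(+1) + 746496/452929*(-1) + 2732409/452929*(-1) + 32400/452929*(+1) + 518400/452929*(-1) + 746496/452929*(+1) + 3250809/452929*(+1) = 0 (each basis 2-blade squares to minus the product of its generators' squares); cross terms between blades sharing an index anticommute and cancel; the commuting (index-disjoint) pairs give grade-4 terms 2*c*c'*(blade product), which cancel blade by blade — γ1234: -311040/452929 + 311040/452929 = 0; γ1235: -373248/452929 + 373248/452929 = 0; γ1245: -778896/452929 + 64800/452929 + 714096/452929 = 0; γ1345: -311040/452929 + 311040/452929 = 0; γ2345: 3115584/452929 - 2856384/452929 - 259200/452929 = 0 — confirming B is simple. So B^2 = 0.
Answer: null-rotation, certificate B^2 = 0. Certificate logic: 0 is a conjugation-invariant scalar, so its sign fixes rotation versus boost versus null-rotation outright.


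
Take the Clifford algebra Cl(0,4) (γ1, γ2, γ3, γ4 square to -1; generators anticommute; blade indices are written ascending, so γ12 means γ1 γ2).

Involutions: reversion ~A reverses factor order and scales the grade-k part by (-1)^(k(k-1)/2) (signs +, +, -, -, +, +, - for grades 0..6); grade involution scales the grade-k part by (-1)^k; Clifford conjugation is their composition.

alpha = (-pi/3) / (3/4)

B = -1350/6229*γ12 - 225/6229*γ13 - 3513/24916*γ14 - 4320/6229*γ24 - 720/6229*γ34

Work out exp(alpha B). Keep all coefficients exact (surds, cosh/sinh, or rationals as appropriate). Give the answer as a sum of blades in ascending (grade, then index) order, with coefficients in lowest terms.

B^2 term by term: the squares give (-1350/6229)^2*(γ12)^2 + (-225/6229)^2*(γ13)^2 + (-3513/24916)^2*(γ14)^2 + (-4320/6229)^2*(γ24)^2 + (-720/6229)^2*(γ34)^2 = 1822500/38800441*(-1) + 50625/38800441*(-1) + 12341169/620807056*(-1) + 18662400/38800441*(-1) + 518400/38800441*(-1) = -9/16 (each basis 2-blade squares to minus the product of its generators' squares); cross terms between blades sharing an index anticommute and cancel; the commuting (index-disjoint) pairs give grade-4 terms 2*c*c'*(blade product), which cancel blade by blade — γ1234: 1944000/38800441 - 1944000/38800441 = 0 — confirming B is simple. So B^2 = -9/16.
B^2 = -9/16 — the series telescopes trigonometrically here: l = 3/4, alpha*l = -pi/3, so exp(alpha B) = cos(-pi/3) + (sin(-pi/3)/(3/4))*B = 1/2 + (-2*sqrt(3)/3)*B.
Answer: 1/2 + 900*sqrt(3)/6229*γ12 + 150*sqrt(3)/6229*γ13 + 1171*sqrt(3)/12458*γ14 + 2880*sqrt(3)/6229*γ24 + 480*sqrt(3)/6229*γ34


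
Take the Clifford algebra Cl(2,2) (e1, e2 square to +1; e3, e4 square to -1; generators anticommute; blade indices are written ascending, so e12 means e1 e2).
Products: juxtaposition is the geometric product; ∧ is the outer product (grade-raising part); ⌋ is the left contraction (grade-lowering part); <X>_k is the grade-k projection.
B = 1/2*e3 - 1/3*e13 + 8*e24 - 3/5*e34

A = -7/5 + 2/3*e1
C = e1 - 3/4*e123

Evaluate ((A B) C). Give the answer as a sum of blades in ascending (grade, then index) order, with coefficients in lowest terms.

step 1: -83/90*e3 + 4/5*e13 - 56/5*e24 + 21/25*e34 + 16/3*e124 - 2/5*e134
step 2: 3/5*e2 - 4/5*e3 - 83/120*e12 + 83/90*e13 + 169/30*e24 - 22/5*e34 - 1183/100*e124 + 231/25*e134
Answer: 3/5*e2 - 4/5*e3 - 83/120*e12 + 83/90*e13 + 169/30*e24 - 22/5*e34 - 1183/100*e124 + 231/25*e134


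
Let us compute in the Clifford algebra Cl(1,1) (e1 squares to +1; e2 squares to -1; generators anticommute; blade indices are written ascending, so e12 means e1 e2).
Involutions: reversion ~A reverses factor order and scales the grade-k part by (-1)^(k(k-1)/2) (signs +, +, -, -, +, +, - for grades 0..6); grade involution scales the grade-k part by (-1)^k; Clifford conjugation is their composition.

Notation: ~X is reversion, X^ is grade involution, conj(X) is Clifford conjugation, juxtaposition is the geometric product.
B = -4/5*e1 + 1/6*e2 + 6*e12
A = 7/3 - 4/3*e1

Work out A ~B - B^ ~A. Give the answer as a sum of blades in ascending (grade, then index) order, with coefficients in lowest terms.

first term: 16/15 - 28/15*e1 + 151/18*e2 - 128/9*e12
second term: -16/15 + 28/15*e1 + 137/18*e2 + 124/9*e12
Answer: 32/15 - 56/15*e1 + 7/9*e2 - 28*e12
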